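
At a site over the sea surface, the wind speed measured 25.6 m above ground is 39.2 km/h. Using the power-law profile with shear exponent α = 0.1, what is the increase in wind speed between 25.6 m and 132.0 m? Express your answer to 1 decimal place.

7.0 km/h

Power law: V₂ = V₁ · (z₂/z₁)^α = 39.2 × (5.1562)^0.1 = 46.1870 km/h
ΔV = 46.1870 − 39.2 = 6.9870 km/h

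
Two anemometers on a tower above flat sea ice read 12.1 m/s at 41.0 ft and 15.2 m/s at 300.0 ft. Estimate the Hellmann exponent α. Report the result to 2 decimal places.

Power law: V₂/V₁ = (z₂/z₁)^α ⇒ α = ln(V₂/V₁) / ln(z₂/z₁)
α = ln(15.2/12.1) / ln(300.0/41.0) = ln(1.2562) / ln(7.3171)
  = 0.22809 / 1.99021 = 0.11461

α ≈ 0.11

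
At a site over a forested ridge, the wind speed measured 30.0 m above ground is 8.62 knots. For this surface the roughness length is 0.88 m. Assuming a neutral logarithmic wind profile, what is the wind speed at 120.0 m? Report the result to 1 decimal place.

12.0 knots

Log law: V(z) ∝ ln(z/z₀), so V₂/V₁ = ln(z₂/z₀) / ln(z₁/z₀).
ln(120.0/0.88) = 4.9153, ln(30.0/0.88) = 3.5290
V₂ = 8.62 × 4.9153/3.5290 = 8.62 × 1.3928 = 12.0062 knots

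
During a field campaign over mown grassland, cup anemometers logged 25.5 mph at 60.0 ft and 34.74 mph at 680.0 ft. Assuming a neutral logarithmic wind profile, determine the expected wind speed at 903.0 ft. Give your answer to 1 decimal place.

Log law: V ∝ ln(z/z₀). From the pair, with r = V₁/V₂ = 0.73402,
ln z₀ = (ln z₁ − r·ln z₂)/(1 − r) = (4.0943 − 0.73402×6.5221)/0.26598 = -2.6056 → z₀ = 0.07386 ft
V₃ = V₁ · ln(z₃/z₀)/ln(z₁/z₀) = 25.5 × 9.4113/6.7000 = 35.8195 mph

35.8 mph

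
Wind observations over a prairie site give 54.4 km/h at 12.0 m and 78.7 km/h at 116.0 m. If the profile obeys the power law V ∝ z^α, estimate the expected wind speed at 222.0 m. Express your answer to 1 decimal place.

First find α: α = ln(V₂/V₁)/ln(z₂/z₁) = ln(78.7/54.4)/ln(116.0/12.0) = 0.36928/2.26868 = 0.1628
Extrapolate from 116.0 m to 222.0 m: V₃ = 78.7 × (222.0/116.0)^0.1628 = 78.7 × 1.1114 = 87.4701 km/h

87.5 km/h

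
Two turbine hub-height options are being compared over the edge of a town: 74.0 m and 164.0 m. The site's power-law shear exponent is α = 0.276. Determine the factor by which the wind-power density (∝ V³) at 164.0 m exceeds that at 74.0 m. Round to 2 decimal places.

Speed ratio: V_B/V_A = (z_B/z_A)^α = (164.0/74.0)^0.276 = (2.2162)^0.276 = 1.24563
Power-density ratio: P_B/P_A = (V_B/V_A)³ = (1.24563)³ = 1.93271

1.93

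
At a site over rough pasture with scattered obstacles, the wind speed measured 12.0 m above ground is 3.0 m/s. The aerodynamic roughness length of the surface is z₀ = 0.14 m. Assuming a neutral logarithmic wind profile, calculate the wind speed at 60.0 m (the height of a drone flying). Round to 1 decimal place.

4.1 m/s

Log law: V(z) ∝ ln(z/z₀), so V₂/V₁ = ln(z₂/z₀) / ln(z₁/z₀).
ln(60.0/0.14) = 6.0605, ln(12.0/0.14) = 4.4510
V₂ = 3.0 × 6.0605/4.4510 = 3.0 × 1.3616 = 4.0848 m/s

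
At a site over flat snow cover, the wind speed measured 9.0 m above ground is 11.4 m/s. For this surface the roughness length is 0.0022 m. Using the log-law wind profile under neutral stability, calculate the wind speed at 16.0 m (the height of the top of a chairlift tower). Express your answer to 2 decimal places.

12.19 m/s

Log law: V(z) ∝ ln(z/z₀), so V₂/V₁ = ln(z₂/z₀) / ln(z₁/z₀).
ln(16.0/0.0022) = 8.8919, ln(9.0/0.0022) = 8.3165
V₂ = 11.4 × 8.8919/8.3165 = 11.4 × 1.0692 = 12.1887 m/s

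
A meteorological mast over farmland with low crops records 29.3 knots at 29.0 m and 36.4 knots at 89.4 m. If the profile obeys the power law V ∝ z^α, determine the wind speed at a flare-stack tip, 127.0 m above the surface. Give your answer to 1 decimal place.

38.9 knots

First find α: α = ln(V₂/V₁)/ln(z₂/z₁) = ln(36.4/29.3)/ln(89.4/29.0) = 0.21698/1.12582 = 0.1927
Extrapolate from 89.4 m to 127.0 m: V₃ = 36.4 × (127.0/89.4)^0.1927 = 36.4 × 1.0700 = 38.9481 knots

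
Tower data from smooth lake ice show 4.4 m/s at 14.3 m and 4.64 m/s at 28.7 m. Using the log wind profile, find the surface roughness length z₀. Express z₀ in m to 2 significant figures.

z₀ ≈ 0.000041 m

Log law: V(z) ∝ ln(z/z₀). With r = V₁/V₂ = 4.4/4.64 = 0.94828,
r · ln(z₂/z₀) = ln(z₁/z₀) ⇒ ln z₀ = (ln z₁ − r·ln z₂)/(1 − r)
ln z₀ = (2.66026 − 0.94828×3.35690) / 0.05172 = -10.1114
z₀ = exp(-10.1114) = 0.00004061 m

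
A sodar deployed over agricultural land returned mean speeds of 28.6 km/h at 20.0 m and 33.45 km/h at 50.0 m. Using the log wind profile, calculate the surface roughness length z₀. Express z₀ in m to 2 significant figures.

z₀ ≈ 0.090 m

Log law: V(z) ∝ ln(z/z₀). With r = V₁/V₂ = 28.6/33.45 = 0.85501,
r · ln(z₂/z₀) = ln(z₁/z₀) ⇒ ln z₀ = (ln z₁ − r·ln z₂)/(1 − r)
ln z₀ = (2.99573 − 0.85501×3.91202) / 0.14499 = -2.4075
z₀ = exp(-2.4075) = 0.09004 m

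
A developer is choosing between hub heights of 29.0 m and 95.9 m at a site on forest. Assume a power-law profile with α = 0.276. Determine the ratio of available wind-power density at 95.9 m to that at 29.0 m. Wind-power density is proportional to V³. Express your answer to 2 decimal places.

Speed ratio: V_B/V_A = (z_B/z_A)^α = (95.9/29.0)^0.276 = (3.3069)^0.276 = 1.39111
Power-density ratio: P_B/P_A = (V_B/V_A)³ = (1.39111)³ = 2.69203

2.69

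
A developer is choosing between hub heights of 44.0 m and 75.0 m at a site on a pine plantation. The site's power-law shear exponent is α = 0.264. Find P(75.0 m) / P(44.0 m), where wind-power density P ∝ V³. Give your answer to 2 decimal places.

1.53

Speed ratio: V_B/V_A = (z_B/z_A)^α = (75.0/44.0)^0.264 = (1.7045)^0.264 = 1.15118
Power-density ratio: P_B/P_A = (V_B/V_A)³ = (1.15118)³ = 1.52558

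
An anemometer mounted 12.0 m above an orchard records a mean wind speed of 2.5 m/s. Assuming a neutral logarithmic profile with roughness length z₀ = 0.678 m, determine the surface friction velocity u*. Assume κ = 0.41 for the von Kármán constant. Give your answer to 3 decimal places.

u* ≈ 0.357 m/s

Log law: V(z) = (u*/κ) · ln(z/z₀) ⇒ u* = κ · V / ln(z/z₀)
u* = 0.41 × 2.5 / ln(12.0/0.678) = 0.41 × 2.5 / 2.8735
   = 1.0250 / 2.8735 = 0.3567 m/s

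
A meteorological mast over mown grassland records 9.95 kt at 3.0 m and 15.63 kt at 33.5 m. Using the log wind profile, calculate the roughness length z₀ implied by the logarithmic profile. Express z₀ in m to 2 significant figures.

Log law: V(z) ∝ ln(z/z₀). With r = V₁/V₂ = 9.95/15.63 = 0.63660,
r · ln(z₂/z₀) = ln(z₁/z₀) ⇒ ln z₀ = (ln z₁ − r·ln z₂)/(1 − r)
ln z₀ = (1.09861 − 0.63660×3.51155) / 0.36340 = -3.1283
z₀ = exp(-3.1283) = 0.04379 m

z₀ ≈ 0.044 m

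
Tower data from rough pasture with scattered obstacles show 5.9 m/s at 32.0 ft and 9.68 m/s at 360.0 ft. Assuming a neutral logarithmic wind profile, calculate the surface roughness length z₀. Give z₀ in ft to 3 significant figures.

z₀ ≈ 0.732 ft

Log law: V(z) ∝ ln(z/z₀). With r = V₁/V₂ = 5.9/9.68 = 0.60950,
r · ln(z₂/z₀) = ln(z₁/z₀) ⇒ ln z₀ = (ln z₁ − r·ln z₂)/(1 − r)
ln z₀ = (3.46574 − 0.60950×5.88610) / 0.39050 = -0.3121
z₀ = exp(-0.3121) = 0.7319 ft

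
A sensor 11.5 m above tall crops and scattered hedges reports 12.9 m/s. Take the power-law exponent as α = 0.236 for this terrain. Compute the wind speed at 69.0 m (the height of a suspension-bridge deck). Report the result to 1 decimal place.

19.7 m/s

Power-law profile: V₂ = V₁ · (z₂/z₁)^α
V₂ = 12.9 × (69.0/11.5)^0.236 = 12.9 × (6.0000)^0.236
    = 12.9 × 1.5263 = 19.6894 m/s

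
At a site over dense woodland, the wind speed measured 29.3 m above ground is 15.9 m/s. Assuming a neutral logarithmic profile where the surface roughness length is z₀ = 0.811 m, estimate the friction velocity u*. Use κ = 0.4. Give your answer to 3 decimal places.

Log law: V(z) = (u*/κ) · ln(z/z₀) ⇒ u* = κ · V / ln(z/z₀)
u* = 0.4 × 15.9 / ln(29.3/0.811) = 0.4 × 15.9 / 3.5871
   = 6.3600 / 3.5871 = 1.7730 m/s

u* ≈ 1.773 m/s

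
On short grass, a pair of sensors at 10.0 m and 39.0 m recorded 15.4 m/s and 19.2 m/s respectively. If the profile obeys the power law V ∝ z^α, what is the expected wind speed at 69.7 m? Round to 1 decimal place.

21.1 m/s

First find α: α = ln(V₂/V₁)/ln(z₂/z₁) = ln(19.2/15.4)/ln(39.0/10.0) = 0.22054/1.36098 = 0.1620
Extrapolate from 39.0 m to 69.7 m: V₃ = 19.2 × (69.7/39.0)^0.1620 = 19.2 × 1.0987 = 21.0943 m/s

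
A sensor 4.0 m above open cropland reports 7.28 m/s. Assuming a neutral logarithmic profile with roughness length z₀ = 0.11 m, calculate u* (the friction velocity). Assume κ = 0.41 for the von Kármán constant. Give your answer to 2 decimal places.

u* ≈ 0.83 m/s

Log law: V(z) = (u*/κ) · ln(z/z₀) ⇒ u* = κ · V / ln(z/z₀)
u* = 0.41 × 7.28 / ln(4.0/0.11) = 0.41 × 7.28 / 3.5936
   = 2.9848 / 3.5936 = 0.8306 m/s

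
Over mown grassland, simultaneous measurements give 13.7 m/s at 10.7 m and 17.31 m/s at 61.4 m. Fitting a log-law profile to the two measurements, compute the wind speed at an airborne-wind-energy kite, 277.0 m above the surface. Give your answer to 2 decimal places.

Log law: V ∝ ln(z/z₀). From the pair, with r = V₁/V₂ = 0.79145,
ln z₀ = (ln z₁ − r·ln z₂)/(1 − r) = (2.3702 − 0.79145×4.1174)/0.20855 = -4.2603 → z₀ = 0.01412 m
V₃ = V₁ · ln(z₃/z₀)/ln(z₁/z₀) = 13.7 × 9.8843/6.6305 = 20.4230 m/s

20.42 m/s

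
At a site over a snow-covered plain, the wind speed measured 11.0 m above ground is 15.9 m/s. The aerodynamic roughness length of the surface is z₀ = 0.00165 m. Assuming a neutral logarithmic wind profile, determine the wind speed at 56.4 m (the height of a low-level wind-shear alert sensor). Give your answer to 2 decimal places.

Log law: V(z) ∝ ln(z/z₀), so V₂/V₁ = ln(z₂/z₀) / ln(z₁/z₀).
ln(56.4/0.00165) = 10.4394, ln(11.0/0.00165) = 8.8049
V₂ = 15.9 × 10.4394/8.8049 = 15.9 × 1.1856 = 18.8517 m/s

18.85 m/s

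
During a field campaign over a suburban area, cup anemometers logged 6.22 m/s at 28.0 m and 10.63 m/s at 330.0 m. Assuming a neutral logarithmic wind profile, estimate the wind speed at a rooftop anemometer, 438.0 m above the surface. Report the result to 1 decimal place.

11.1 m/s

Log law: V ∝ ln(z/z₀). From the pair, with r = V₁/V₂ = 0.58514,
ln z₀ = (ln z₁ − r·ln z₂)/(1 − r) = (3.3322 − 0.58514×5.7991)/0.41486 = -0.1472 → z₀ = 0.8631 m
V₃ = V₁ · ln(z₃/z₀)/ln(z₁/z₀) = 6.22 × 6.2294/3.4794 = 11.1361 m/s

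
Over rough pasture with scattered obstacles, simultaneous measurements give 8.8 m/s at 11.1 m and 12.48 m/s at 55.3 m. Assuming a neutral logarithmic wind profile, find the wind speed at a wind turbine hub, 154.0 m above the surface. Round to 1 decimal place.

14.8 m/s

Log law: V ∝ ln(z/z₀). From the pair, with r = V₁/V₂ = 0.70513,
ln z₀ = (ln z₁ − r·ln z₂)/(1 − r) = (2.4069 − 0.70513×4.0128)/0.29487 = -1.4331 → z₀ = 0.2386 m
V₃ = V₁ · ln(z₃/z₀)/ln(z₁/z₀) = 8.8 × 6.4700/3.8400 = 14.8271 m/s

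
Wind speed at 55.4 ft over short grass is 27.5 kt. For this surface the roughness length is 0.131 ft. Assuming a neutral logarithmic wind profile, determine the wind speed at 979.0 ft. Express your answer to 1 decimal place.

40.6 kt

Log law: V(z) ∝ ln(z/z₀), so V₂/V₁ = ln(z₂/z₀) / ln(z₁/z₀).
ln(979.0/0.131) = 8.9191, ln(55.4/0.131) = 6.0471
V₂ = 27.5 × 8.9191/6.0471 = 27.5 × 1.4749 = 40.5605 kt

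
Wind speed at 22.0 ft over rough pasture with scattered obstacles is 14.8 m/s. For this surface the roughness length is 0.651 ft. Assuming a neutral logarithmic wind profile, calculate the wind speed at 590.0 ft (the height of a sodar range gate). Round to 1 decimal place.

28.6 m/s

Log law: V(z) ∝ ln(z/z₀), so V₂/V₁ = ln(z₂/z₀) / ln(z₁/z₀).
ln(590.0/0.651) = 6.8094, ln(22.0/0.651) = 3.5203
V₂ = 14.8 × 6.8094/3.5203 = 14.8 × 1.9343 = 28.6280 m/s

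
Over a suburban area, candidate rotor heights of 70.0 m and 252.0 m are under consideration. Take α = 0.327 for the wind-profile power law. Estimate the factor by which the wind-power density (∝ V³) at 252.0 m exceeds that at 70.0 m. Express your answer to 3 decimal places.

3.513

Speed ratio: V_B/V_A = (z_B/z_A)^α = (252.0/70.0)^0.327 = (3.6000)^0.327 = 1.52024
Power-density ratio: P_B/P_A = (V_B/V_A)³ = (1.52024)³ = 3.51344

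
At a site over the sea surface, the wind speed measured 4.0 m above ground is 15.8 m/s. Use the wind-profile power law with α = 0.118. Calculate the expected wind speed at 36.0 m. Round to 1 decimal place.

20.5 m/s

Power-law profile: V₂ = V₁ · (z₂/z₁)^α
V₂ = 15.8 × (36.0/4.0)^0.118 = 15.8 × (9.0000)^0.118
    = 15.8 × 1.2960 = 20.4766 m/s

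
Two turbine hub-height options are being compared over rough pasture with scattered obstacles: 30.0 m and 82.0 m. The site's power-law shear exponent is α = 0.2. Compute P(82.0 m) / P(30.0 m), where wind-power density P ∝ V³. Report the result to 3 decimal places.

Speed ratio: V_B/V_A = (z_B/z_A)^α = (82.0/30.0)^0.2 = (2.7333)^0.2 = 1.22275
Power-density ratio: P_B/P_A = (V_B/V_A)³ = (1.22275)³ = 1.82817

1.828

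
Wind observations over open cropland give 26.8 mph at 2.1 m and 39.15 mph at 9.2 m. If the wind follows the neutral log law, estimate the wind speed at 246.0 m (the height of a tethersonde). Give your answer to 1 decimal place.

Log law: V ∝ ln(z/z₀). From the pair, with r = V₁/V₂ = 0.68455,
ln z₀ = (ln z₁ − r·ln z₂)/(1 − r) = (0.7419 − 0.68455×2.2192)/0.31545 = -2.4638 → z₀ = 0.08511 m
V₃ = V₁ · ln(z₃/z₀)/ln(z₁/z₀) = 26.8 × 7.9691/3.2057 = 66.6222 mph

66.6 mph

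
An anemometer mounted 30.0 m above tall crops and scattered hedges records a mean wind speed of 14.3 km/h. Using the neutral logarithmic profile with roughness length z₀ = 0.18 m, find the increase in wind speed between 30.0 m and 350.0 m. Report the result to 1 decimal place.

6.9 km/h

Log law: V₂ = V₁ · ln(z₂/z₀)/ln(z₁/z₀) = 14.3 × 7.5727/5.1160 = 21.1670 km/h
ΔV = 21.1670 − 14.3 = 6.8670 km/h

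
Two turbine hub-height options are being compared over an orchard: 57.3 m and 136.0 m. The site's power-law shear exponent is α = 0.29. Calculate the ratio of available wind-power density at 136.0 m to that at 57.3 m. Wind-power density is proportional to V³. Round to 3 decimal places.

2.121

Speed ratio: V_B/V_A = (z_B/z_A)^α = (136.0/57.3)^0.29 = (2.3735)^0.29 = 1.28488
Power-density ratio: P_B/P_A = (V_B/V_A)³ = (1.28488)³ = 2.12121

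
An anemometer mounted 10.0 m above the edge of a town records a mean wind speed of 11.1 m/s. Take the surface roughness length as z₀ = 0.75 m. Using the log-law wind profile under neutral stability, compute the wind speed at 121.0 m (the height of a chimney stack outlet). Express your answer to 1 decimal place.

Log law: V(z) ∝ ln(z/z₀), so V₂/V₁ = ln(z₂/z₀) / ln(z₁/z₀).
ln(121.0/0.75) = 5.0835, ln(10.0/0.75) = 2.5903
V₂ = 11.1 × 5.0835/2.5903 = 11.1 × 1.9625 = 21.7841 m/s

21.8 m/s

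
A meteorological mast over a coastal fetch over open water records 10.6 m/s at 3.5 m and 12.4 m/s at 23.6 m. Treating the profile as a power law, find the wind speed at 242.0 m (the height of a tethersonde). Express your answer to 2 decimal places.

First find α: α = ln(V₂/V₁)/ln(z₂/z₁) = ln(12.4/10.6)/ln(23.6/3.5) = 0.15684/1.90848 = 0.0822
Extrapolate from 23.6 m to 242.0 m: V₃ = 12.4 × (242.0/23.6)^0.0822 = 12.4 × 1.2108 = 15.0141 m/s

15.01 m/s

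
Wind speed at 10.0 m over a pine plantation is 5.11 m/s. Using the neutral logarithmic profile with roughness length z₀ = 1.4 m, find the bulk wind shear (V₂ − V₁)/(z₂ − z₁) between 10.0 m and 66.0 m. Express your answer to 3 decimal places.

0.088 m/s/m

Log law: V₂ = V₁ · ln(z₂/z₀)/ln(z₁/z₀) = 5.11 × 3.8532/1.9661 = 10.0146 m/s
ΔV/Δz = (10.0146 − 5.11)/(66.0 − 10.0) = 4.9046/56.0000 = 0.08758 m/s/m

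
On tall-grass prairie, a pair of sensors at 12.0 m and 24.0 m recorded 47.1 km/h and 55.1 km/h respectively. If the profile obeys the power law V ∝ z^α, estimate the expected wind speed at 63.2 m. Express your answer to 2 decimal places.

First find α: α = ln(V₂/V₁)/ln(z₂/z₁) = ln(55.1/47.1)/ln(24.0/12.0) = 0.15688/0.69315 = 0.2263
Extrapolate from 24.0 m to 63.2 m: V₃ = 55.1 × (63.2/24.0)^0.2263 = 55.1 × 1.2450 = 68.5998 km/h

68.60 km/h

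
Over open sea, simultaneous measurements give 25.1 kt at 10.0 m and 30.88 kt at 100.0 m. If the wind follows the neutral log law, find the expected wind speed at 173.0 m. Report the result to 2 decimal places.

32.26 kt

Log law: V ∝ ln(z/z₀). From the pair, with r = V₁/V₂ = 0.81282,
ln z₀ = (ln z₁ − r·ln z₂)/(1 − r) = (2.3026 − 0.81282×4.6052)/0.18718 = -7.6965 → z₀ = 0.0004544 m
V₃ = V₁ · ln(z₃/z₀)/ln(z₁/z₀) = 25.1 × 12.8498/9.9991 = 32.2559 kt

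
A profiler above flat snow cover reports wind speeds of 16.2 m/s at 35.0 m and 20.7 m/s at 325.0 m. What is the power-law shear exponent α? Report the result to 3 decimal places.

Power law: V₂/V₁ = (z₂/z₁)^α ⇒ α = ln(V₂/V₁) / ln(z₂/z₁)
α = ln(20.7/16.2) / ln(325.0/35.0) = ln(1.2778) / ln(9.2857)
  = 0.24512 / 2.22848 = 0.11000

α ≈ 0.110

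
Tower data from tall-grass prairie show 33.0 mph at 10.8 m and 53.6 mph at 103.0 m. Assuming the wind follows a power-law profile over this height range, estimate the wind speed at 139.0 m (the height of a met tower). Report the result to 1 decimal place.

57.2 mph

First find α: α = ln(V₂/V₁)/ln(z₂/z₁) = ln(53.6/33.0)/ln(103.0/10.8) = 0.48504/2.25518 = 0.2151
Extrapolate from 103.0 m to 139.0 m: V₃ = 53.6 × (139.0/103.0)^0.2151 = 53.6 × 1.0666 = 57.1693 mph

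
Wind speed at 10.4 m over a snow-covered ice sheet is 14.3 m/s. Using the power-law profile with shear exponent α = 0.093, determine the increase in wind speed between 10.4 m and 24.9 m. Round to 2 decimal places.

Power law: V₂ = V₁ · (z₂/z₁)^α = 14.3 × (2.3942)^0.093 = 15.5095 m/s
ΔV = 15.5095 − 14.3 = 1.2095 m/s

1.21 m/s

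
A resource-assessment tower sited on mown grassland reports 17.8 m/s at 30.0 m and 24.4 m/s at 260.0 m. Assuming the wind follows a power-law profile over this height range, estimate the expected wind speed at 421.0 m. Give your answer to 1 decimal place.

First find α: α = ln(V₂/V₁)/ln(z₂/z₁) = ln(24.4/17.8)/ln(260.0/30.0) = 0.31538/2.15948 = 0.1460
Extrapolate from 260.0 m to 421.0 m: V₃ = 24.4 × (421.0/260.0)^0.1460 = 24.4 × 1.0729 = 26.1793 m/s

26.2 m/s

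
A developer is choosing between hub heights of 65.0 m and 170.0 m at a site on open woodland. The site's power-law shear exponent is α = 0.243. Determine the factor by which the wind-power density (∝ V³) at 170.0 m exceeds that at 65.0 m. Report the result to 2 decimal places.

Speed ratio: V_B/V_A = (z_B/z_A)^α = (170.0/65.0)^0.243 = (2.6154)^0.243 = 1.26317
Power-density ratio: P_B/P_A = (V_B/V_A)³ = (1.26317)³ = 2.01550

2.02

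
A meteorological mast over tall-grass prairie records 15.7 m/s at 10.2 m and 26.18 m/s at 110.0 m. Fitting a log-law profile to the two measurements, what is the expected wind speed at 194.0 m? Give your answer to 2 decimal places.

28.68 m/s

Log law: V ∝ ln(z/z₀). From the pair, with r = V₁/V₂ = 0.59969,
ln z₀ = (ln z₁ − r·ln z₂)/(1 − r) = (2.3224 − 0.59969×4.7005)/0.40031 = -1.2402 → z₀ = 0.2893 m
V₃ = V₁ · ln(z₃/z₀)/ln(z₁/z₀) = 15.7 × 6.5081/3.5626 = 28.6804 m/s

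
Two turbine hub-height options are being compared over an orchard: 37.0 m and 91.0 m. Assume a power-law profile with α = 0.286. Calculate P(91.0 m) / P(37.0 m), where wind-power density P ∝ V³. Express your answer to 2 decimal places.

2.16

Speed ratio: V_B/V_A = (z_B/z_A)^α = (91.0/37.0)^0.286 = (2.4595)^0.286 = 1.29354
Power-density ratio: P_B/P_A = (V_B/V_A)³ = (1.29354)³ = 2.16441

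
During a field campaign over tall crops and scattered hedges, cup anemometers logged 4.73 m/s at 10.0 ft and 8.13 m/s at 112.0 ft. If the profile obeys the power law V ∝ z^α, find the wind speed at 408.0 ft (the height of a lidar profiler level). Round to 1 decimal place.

First find α: α = ln(V₂/V₁)/ln(z₂/z₁) = ln(8.13/4.73)/ln(112.0/10.0) = 0.54164/2.41591 = 0.2242
Extrapolate from 112.0 ft to 408.0 ft: V₃ = 8.13 × (408.0/112.0)^0.2242 = 8.13 × 1.3362 = 10.8633 m/s

10.9 m/s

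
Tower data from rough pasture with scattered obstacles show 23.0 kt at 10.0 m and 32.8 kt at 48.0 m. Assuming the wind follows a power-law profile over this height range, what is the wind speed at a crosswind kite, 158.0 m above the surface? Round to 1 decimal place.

First find α: α = ln(V₂/V₁)/ln(z₂/z₁) = ln(32.8/23.0)/ln(48.0/10.0) = 0.35493/1.56862 = 0.2263
Extrapolate from 48.0 m to 158.0 m: V₃ = 32.8 × (158.0/48.0)^0.2263 = 32.8 × 1.3094 = 42.9488 kt

42.9 kt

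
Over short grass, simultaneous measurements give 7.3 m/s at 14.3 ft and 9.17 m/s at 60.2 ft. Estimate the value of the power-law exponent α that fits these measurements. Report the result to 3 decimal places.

Power law: V₂/V₁ = (z₂/z₁)^α ⇒ α = ln(V₂/V₁) / ln(z₂/z₁)
α = ln(9.17/7.3) / ln(60.2/14.3) = ln(1.2562) / ln(4.2098)
  = 0.22806 / 1.43741 = 0.15866

α ≈ 0.159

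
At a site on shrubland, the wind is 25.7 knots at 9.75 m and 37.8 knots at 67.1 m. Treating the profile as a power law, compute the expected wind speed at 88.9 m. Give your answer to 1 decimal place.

First find α: α = ln(V₂/V₁)/ln(z₂/z₁) = ln(37.8/25.7)/ln(67.1/9.75) = 0.38582/1.92892 = 0.2000
Extrapolate from 67.1 m to 88.9 m: V₃ = 37.8 × (88.9/67.1)^0.2000 = 37.8 × 1.0579 = 39.9880 knots

40.0 knots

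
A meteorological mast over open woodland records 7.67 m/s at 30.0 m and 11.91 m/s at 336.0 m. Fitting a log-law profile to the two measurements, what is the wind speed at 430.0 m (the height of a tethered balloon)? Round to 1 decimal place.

12.3 m/s

Log law: V ∝ ln(z/z₀). From the pair, with r = V₁/V₂ = 0.64400,
ln z₀ = (ln z₁ − r·ln z₂)/(1 − r) = (3.4012 − 0.64400×5.8171)/0.35600 = -0.9691 → z₀ = 0.3794 m
V₃ = V₁ · ln(z₃/z₀)/ln(z₁/z₀) = 7.67 × 7.0329/4.3703 = 12.3429 m/s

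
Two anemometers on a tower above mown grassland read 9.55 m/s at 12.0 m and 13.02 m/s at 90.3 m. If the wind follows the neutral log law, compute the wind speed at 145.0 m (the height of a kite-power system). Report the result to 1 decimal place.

13.8 m/s

Log law: V ∝ ln(z/z₀). From the pair, with r = V₁/V₂ = 0.73349,
ln z₀ = (ln z₁ − r·ln z₂)/(1 − r) = (2.4849 − 0.73349×4.5031)/0.26651 = -3.0696 → z₀ = 0.04644 m
V₃ = V₁ · ln(z₃/z₀)/ln(z₁/z₀) = 9.55 × 8.0463/5.5545 = 13.8343 m/s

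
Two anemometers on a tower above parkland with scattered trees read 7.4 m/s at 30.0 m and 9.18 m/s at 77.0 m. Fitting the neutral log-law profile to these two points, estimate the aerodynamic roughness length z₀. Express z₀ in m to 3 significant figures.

z₀ ≈ 0.596 m

Log law: V(z) ∝ ln(z/z₀). With r = V₁/V₂ = 7.4/9.18 = 0.80610,
r · ln(z₂/z₀) = ln(z₁/z₀) ⇒ ln z₀ = (ln z₁ − r·ln z₂)/(1 − r)
ln z₀ = (3.40120 − 0.80610×4.34381) / 0.19390 = -0.5175
z₀ = exp(-0.5175) = 0.5960 m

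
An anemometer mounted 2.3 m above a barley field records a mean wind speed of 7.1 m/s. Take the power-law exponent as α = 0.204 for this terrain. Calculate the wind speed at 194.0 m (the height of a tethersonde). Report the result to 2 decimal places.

17.55 m/s

Power-law profile: V₂ = V₁ · (z₂/z₁)^α
V₂ = 7.1 × (194.0/2.3)^0.204 = 7.1 × (84.3478)^0.204
    = 7.1 × 2.4713 = 17.5460 m/s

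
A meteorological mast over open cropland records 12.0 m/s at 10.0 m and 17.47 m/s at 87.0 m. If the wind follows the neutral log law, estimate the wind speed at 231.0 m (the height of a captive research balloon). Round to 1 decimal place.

19.9 m/s

Log law: V ∝ ln(z/z₀). From the pair, with r = V₁/V₂ = 0.68689,
ln z₀ = (ln z₁ − r·ln z₂)/(1 − r) = (2.3026 − 0.68689×4.4659)/0.31311 = -2.4433 → z₀ = 0.08688 m
V₃ = V₁ · ln(z₃/z₀)/ln(z₁/z₀) = 12.0 × 7.8857/4.7459 = 19.9391 m/s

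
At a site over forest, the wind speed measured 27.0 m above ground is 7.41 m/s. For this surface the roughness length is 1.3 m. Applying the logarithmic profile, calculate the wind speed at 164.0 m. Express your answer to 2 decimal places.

11.82 m/s

Log law: V(z) ∝ ln(z/z₀), so V₂/V₁ = ln(z₂/z₀) / ln(z₁/z₀).
ln(164.0/1.3) = 4.8375, ln(27.0/1.3) = 3.0335
V₂ = 7.41 × 4.8375/3.0335 = 7.41 × 1.5947 = 11.8168 m/s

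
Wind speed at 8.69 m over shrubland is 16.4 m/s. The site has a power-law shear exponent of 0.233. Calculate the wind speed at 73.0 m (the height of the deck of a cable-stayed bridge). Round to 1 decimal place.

Power-law profile: V₂ = V₁ · (z₂/z₁)^α
V₂ = 16.4 × (73.0/8.69)^0.233 = 16.4 × (8.4005)^0.233
    = 16.4 × 1.6420 = 26.9281 m/s

26.9 m/s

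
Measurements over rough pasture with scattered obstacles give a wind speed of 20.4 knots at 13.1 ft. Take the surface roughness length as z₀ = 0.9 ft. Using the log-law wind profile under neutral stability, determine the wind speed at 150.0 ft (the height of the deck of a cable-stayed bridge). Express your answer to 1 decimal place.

Log law: V(z) ∝ ln(z/z₀), so V₂/V₁ = ln(z₂/z₀) / ln(z₁/z₀).
ln(150.0/0.9) = 5.1160, ln(13.1/0.9) = 2.6780
V₂ = 20.4 × 5.1160/2.6780 = 20.4 × 1.9104 = 38.9721 knots

39.0 knots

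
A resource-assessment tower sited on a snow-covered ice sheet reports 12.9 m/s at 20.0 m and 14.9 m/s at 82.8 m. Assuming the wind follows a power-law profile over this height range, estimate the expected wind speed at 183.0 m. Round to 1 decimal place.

16.1 m/s

First find α: α = ln(V₂/V₁)/ln(z₂/z₁) = ln(14.9/12.9)/ln(82.8/20.0) = 0.14413/1.42070 = 0.1015
Extrapolate from 82.8 m to 183.0 m: V₃ = 14.9 × (183.0/82.8)^0.1015 = 14.9 × 1.0838 = 16.1484 m/s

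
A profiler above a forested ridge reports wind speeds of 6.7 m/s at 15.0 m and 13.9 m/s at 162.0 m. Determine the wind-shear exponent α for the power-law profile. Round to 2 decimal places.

Power law: V₂/V₁ = (z₂/z₁)^α ⇒ α = ln(V₂/V₁) / ln(z₂/z₁)
α = ln(13.9/6.7) / ln(162.0/15.0) = ln(2.0746) / ln(10.8000)
  = 0.72978 / 2.37955 = 0.30669

α ≈ 0.31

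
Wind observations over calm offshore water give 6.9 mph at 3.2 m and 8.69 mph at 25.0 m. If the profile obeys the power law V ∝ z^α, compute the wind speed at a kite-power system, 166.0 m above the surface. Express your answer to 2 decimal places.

First find α: α = ln(V₂/V₁)/ln(z₂/z₁) = ln(8.69/6.9)/ln(25.0/3.2) = 0.23065/2.05573 = 0.1122
Extrapolate from 25.0 m to 166.0 m: V₃ = 8.69 × (166.0/25.0)^0.1122 = 8.69 × 1.2367 = 10.7465 mph

10.75 mph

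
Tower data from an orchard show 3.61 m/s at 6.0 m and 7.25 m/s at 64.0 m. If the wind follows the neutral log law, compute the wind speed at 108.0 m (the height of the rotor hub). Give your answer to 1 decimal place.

8.1 m/s

Log law: V ∝ ln(z/z₀). From the pair, with r = V₁/V₂ = 0.49793,
ln z₀ = (ln z₁ − r·ln z₂)/(1 − r) = (1.7918 − 0.49793×4.1589)/0.50207 = -0.5559 → z₀ = 0.5736 m
V₃ = V₁ · ln(z₃/z₀)/ln(z₁/z₀) = 3.61 × 5.2380/2.3476 = 8.0546 m/s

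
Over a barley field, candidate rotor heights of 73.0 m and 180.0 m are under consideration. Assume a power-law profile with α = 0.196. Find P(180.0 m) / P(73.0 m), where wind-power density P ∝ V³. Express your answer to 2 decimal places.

1.70

Speed ratio: V_B/V_A = (z_B/z_A)^α = (180.0/73.0)^0.196 = (2.4658)^0.196 = 1.19350
Power-density ratio: P_B/P_A = (V_B/V_A)³ = (1.19350)³ = 1.70007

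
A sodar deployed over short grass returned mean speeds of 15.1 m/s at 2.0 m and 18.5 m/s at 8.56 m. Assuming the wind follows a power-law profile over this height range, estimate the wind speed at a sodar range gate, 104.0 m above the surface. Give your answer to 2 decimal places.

26.22 m/s

First find α: α = ln(V₂/V₁)/ln(z₂/z₁) = ln(18.5/15.1)/ln(8.56/2.0) = 0.20308/1.45395 = 0.1397
Extrapolate from 8.56 m to 104.0 m: V₃ = 18.5 × (104.0/8.56)^0.1397 = 18.5 × 1.4174 = 26.2213 m/s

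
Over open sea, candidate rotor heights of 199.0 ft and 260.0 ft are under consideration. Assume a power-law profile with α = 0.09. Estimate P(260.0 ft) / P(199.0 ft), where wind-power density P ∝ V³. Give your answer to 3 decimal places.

Speed ratio: V_B/V_A = (z_B/z_A)^α = (260.0/199.0)^0.09 = (1.3065)^0.09 = 1.02436
Power-density ratio: P_B/P_A = (V_B/V_A)³ = (1.02436)³ = 1.07486

1.075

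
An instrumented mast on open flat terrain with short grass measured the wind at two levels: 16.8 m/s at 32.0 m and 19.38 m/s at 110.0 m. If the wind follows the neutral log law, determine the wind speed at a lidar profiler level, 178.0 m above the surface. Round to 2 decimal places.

20.39 m/s

Log law: V ∝ ln(z/z₀). From the pair, with r = V₁/V₂ = 0.86687,
ln z₀ = (ln z₁ − r·ln z₂)/(1 − r) = (3.4657 − 0.86687×4.7005)/0.13313 = -4.5745 → z₀ = 0.01031 m
V₃ = V₁ · ln(z₃/z₀)/ln(z₁/z₀) = 16.8 × 9.7562/8.0402 = 20.3857 m/s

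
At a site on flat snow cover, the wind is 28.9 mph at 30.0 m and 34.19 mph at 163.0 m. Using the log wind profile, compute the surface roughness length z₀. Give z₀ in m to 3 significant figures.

Log law: V(z) ∝ ln(z/z₀). With r = V₁/V₂ = 28.9/34.19 = 0.84528,
r · ln(z₂/z₀) = ln(z₁/z₀) ⇒ ln z₀ = (ln z₁ − r·ln z₂)/(1 − r)
ln z₀ = (3.40120 − 0.84528×5.09375) / 0.15472 = -5.8455
z₀ = exp(-5.8455) = 0.002893 m

z₀ ≈ 0.00289 m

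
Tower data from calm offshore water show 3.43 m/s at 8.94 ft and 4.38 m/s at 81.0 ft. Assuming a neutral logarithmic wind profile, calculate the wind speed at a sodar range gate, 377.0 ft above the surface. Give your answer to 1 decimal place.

Log law: V ∝ ln(z/z₀). From the pair, with r = V₁/V₂ = 0.78311,
ln z₀ = (ln z₁ − r·ln z₂)/(1 − r) = (2.1905 − 0.78311×4.3944)/0.21689 = -5.7668 → z₀ = 0.003130 ft
V₃ = V₁ · ln(z₃/z₀)/ln(z₁/z₀) = 3.43 × 11.6990/7.9573 = 5.0429 m/s

5.0 m/s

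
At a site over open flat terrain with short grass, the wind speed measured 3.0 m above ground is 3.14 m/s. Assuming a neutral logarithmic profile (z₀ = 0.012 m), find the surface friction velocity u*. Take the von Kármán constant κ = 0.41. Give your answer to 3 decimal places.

u* ≈ 0.233 m/s

Log law: V(z) = (u*/κ) · ln(z/z₀) ⇒ u* = κ · V / ln(z/z₀)
u* = 0.41 × 3.14 / ln(3.0/0.012) = 0.41 × 3.14 / 5.5215
   = 1.2874 / 5.5215 = 0.2332 m/s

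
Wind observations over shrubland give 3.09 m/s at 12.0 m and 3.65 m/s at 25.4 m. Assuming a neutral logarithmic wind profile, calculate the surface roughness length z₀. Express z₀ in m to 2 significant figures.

Log law: V(z) ∝ ln(z/z₀). With r = V₁/V₂ = 3.09/3.65 = 0.84658,
r · ln(z₂/z₀) = ln(z₁/z₀) ⇒ ln z₀ = (ln z₁ − r·ln z₂)/(1 − r)
ln z₀ = (2.48491 − 0.84658×3.23475) / 0.15342 = -1.6526
z₀ = exp(-1.6526) = 0.1915 m

z₀ ≈ 0.19 m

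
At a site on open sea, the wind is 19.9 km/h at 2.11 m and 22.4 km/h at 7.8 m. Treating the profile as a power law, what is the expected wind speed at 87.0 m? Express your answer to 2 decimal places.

First find α: α = ln(V₂/V₁)/ln(z₂/z₁) = ln(22.4/19.9)/ln(7.8/2.11) = 0.11834/1.30744 = 0.0905
Extrapolate from 7.8 m to 87.0 m: V₃ = 22.4 × (87.0/7.8)^0.0905 = 22.4 × 1.2440 = 27.8647 km/h

27.86 km/h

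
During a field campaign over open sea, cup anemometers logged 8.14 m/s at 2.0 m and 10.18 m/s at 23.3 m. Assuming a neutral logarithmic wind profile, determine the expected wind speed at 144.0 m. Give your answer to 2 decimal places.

11.69 m/s

Log law: V ∝ ln(z/z₀). From the pair, with r = V₁/V₂ = 0.79961,
ln z₀ = (ln z₁ − r·ln z₂)/(1 − r) = (0.6931 − 0.79961×3.1485)/0.20039 = -9.1040 → z₀ = 0.0001112 m
V₃ = V₁ · ln(z₃/z₀)/ln(z₁/z₀) = 8.14 × 14.0738/9.7972 = 11.6933 m/s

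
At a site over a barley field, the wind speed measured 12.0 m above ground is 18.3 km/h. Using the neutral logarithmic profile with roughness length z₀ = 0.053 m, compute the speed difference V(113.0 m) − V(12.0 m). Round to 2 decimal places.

Log law: V₂ = V₁ · ln(z₂/z₀)/ln(z₁/z₀) = 18.3 × 7.6649/5.4224 = 25.8682 km/h
ΔV = 25.8682 − 18.3 = 7.5682 km/h

7.57 km/h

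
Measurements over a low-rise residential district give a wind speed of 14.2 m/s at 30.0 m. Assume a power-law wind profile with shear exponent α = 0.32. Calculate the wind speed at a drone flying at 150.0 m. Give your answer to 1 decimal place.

Power-law profile: V₂ = V₁ · (z₂/z₁)^α
V₂ = 14.2 × (150.0/30.0)^0.32 = 14.2 × (5.0000)^0.32
    = 14.2 × 1.6737 = 23.7661 m/s

23.8 m/s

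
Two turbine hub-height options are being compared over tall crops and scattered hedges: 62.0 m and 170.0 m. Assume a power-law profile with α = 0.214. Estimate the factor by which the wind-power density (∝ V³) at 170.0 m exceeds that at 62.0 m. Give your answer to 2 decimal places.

1.91

Speed ratio: V_B/V_A = (z_B/z_A)^α = (170.0/62.0)^0.214 = (2.7419)^0.214 = 1.24092
Power-density ratio: P_B/P_A = (V_B/V_A)³ = (1.24092)³ = 1.91088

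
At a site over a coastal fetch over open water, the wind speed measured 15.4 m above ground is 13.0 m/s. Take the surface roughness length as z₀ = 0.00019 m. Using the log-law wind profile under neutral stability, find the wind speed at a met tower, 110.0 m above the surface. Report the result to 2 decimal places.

Log law: V(z) ∝ ln(z/z₀), so V₂/V₁ = ln(z₂/z₀) / ln(z₁/z₀).
ln(110.0/0.00019) = 13.2690, ln(15.4/0.00019) = 11.3029
V₂ = 13.0 × 13.2690/11.3029 = 13.0 × 1.1739 = 15.2613 m/s

15.26 m/s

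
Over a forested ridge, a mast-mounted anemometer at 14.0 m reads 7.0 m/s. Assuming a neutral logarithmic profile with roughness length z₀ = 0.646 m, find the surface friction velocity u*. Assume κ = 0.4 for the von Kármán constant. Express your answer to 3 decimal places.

u* ≈ 0.910 m/s

Log law: V(z) = (u*/κ) · ln(z/z₀) ⇒ u* = κ · V / ln(z/z₀)
u* = 0.4 × 7.0 / ln(14.0/0.646) = 0.4 × 7.0 / 3.0760
   = 2.8000 / 3.0760 = 0.9103 m/s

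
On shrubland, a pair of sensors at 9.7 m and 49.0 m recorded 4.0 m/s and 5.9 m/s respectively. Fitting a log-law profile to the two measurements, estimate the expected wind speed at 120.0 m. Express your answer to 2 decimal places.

Log law: V ∝ ln(z/z₀). From the pair, with r = V₁/V₂ = 0.67797,
ln z₀ = (ln z₁ − r·ln z₂)/(1 − r) = (2.2721 − 0.67797×3.8918)/0.32203 = -1.1378 → z₀ = 0.3205 m
V₃ = V₁ · ln(z₃/z₀)/ln(z₁/z₀) = 4.0 × 5.9252/3.4099 = 6.9507 m/s

6.95 m/s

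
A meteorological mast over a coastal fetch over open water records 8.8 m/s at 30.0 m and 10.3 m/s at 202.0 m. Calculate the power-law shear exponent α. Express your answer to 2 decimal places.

α ≈ 0.08

Power law: V₂/V₁ = (z₂/z₁)^α ⇒ α = ln(V₂/V₁) / ln(z₂/z₁)
α = ln(10.3/8.8) / ln(202.0/30.0) = ln(1.1705) / ln(6.7333)
  = 0.15739 / 1.90707 = 0.08253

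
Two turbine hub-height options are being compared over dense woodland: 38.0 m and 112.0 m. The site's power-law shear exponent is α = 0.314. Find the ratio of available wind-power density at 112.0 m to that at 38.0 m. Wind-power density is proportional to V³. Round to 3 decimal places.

Speed ratio: V_B/V_A = (z_B/z_A)^α = (112.0/38.0)^0.314 = (2.9474)^0.314 = 1.40411
Power-density ratio: P_B/P_A = (V_B/V_A)³ = (1.40411)³ = 2.76826

2.768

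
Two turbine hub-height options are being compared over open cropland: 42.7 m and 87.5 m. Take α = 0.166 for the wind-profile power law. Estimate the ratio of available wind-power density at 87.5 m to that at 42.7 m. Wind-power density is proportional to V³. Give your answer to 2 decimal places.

Speed ratio: V_B/V_A = (z_B/z_A)^α = (87.5/42.7)^0.166 = (2.0492)^0.166 = 1.12648
Power-density ratio: P_B/P_A = (V_B/V_A)³ = (1.12648)³ = 1.42944

1.43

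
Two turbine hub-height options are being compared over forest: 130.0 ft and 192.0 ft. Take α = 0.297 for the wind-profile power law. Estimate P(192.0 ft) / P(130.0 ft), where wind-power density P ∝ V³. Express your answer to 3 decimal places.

1.415

Speed ratio: V_B/V_A = (z_B/z_A)^α = (192.0/130.0)^0.297 = (1.4769)^0.297 = 1.12279
Power-density ratio: P_B/P_A = (V_B/V_A)³ = (1.12279)³ = 1.41546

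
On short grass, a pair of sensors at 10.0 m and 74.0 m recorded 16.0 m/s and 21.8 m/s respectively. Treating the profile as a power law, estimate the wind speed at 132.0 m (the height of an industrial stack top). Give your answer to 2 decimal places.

First find α: α = ln(V₂/V₁)/ln(z₂/z₁) = ln(21.8/16.0)/ln(74.0/10.0) = 0.30932/2.00148 = 0.1545
Extrapolate from 74.0 m to 132.0 m: V₃ = 21.8 × (132.0/74.0)^0.1545 = 21.8 × 1.0936 = 23.8397 m/s

23.84 m/s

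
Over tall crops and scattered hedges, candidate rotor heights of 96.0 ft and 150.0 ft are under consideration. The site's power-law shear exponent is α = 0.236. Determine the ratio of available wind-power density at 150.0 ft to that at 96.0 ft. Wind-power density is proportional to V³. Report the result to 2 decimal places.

Speed ratio: V_B/V_A = (z_B/z_A)^α = (150.0/96.0)^0.236 = (1.5625)^0.236 = 1.11107
Power-density ratio: P_B/P_A = (V_B/V_A)³ = (1.11107)³ = 1.37159

1.37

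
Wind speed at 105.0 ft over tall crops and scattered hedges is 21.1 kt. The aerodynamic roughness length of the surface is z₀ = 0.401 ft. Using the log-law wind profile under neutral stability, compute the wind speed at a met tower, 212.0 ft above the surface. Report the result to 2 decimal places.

23.76 kt

Log law: V(z) ∝ ln(z/z₀), so V₂/V₁ = ln(z₂/z₀) / ln(z₁/z₀).
ln(212.0/0.401) = 6.2704, ln(105.0/0.401) = 5.5678
V₂ = 21.1 × 6.2704/5.5678 = 21.1 × 1.1262 = 23.7627 kt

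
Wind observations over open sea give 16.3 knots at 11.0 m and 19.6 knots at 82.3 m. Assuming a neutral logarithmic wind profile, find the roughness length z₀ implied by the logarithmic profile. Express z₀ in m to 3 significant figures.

z₀ ≈ 0.000530 m

Log law: V(z) ∝ ln(z/z₀). With r = V₁/V₂ = 16.3/19.6 = 0.83163,
r · ln(z₂/z₀) = ln(z₁/z₀) ⇒ ln z₀ = (ln z₁ − r·ln z₂)/(1 − r)
ln z₀ = (2.39790 − 0.83163×4.41037) / 0.16837 = -7.5425
z₀ = exp(-7.5425) = 0.0005301 m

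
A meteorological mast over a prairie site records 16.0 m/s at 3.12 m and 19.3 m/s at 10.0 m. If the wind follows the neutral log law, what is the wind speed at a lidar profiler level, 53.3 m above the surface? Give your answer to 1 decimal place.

24.0 m/s

Log law: V ∝ ln(z/z₀). From the pair, with r = V₁/V₂ = 0.82902,
ln z₀ = (ln z₁ − r·ln z₂)/(1 − r) = (1.1378 − 0.82902×2.3026)/0.17098 = -4.5094 → z₀ = 0.01100 m
V₃ = V₁ · ln(z₃/z₀)/ln(z₁/z₀) = 16.0 × 8.4854/5.6473 = 24.0410 m/s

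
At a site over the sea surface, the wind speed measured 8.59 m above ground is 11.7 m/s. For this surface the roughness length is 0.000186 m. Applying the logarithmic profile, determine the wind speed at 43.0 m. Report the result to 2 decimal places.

Log law: V(z) ∝ ln(z/z₀), so V₂/V₁ = ln(z₂/z₀) / ln(z₁/z₀).
ln(43.0/0.000186) = 12.3510, ln(8.59/0.000186) = 10.7404
V₂ = 11.7 × 12.3510/10.7404 = 11.7 × 1.1500 = 13.4545 m/s

13.45 m/s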